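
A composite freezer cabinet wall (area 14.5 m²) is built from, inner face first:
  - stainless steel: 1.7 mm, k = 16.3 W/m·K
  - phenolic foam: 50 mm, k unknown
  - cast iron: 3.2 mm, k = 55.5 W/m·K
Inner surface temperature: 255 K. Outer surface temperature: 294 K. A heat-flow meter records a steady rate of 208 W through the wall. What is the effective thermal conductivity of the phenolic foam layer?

Using the resistance-network approach (series):
R_stainless steel = L/(kA) = 0.0017/(16.3×14.5) = 7.193×10^-6 K/W
R_cast iron = L/(kA) = 0.0032/(55.5×14.5) = 3.976×10^-6 K/W
Sum of known resistances R_other = 1.117×10^-5 K/W
Total R = ΔT/Q = 39/208 = 0.1875 K/W
R_phenolic foam = R_total − R_other = 0.1875 K/W
k = L/(R·A) = 0.05/(0.1875×14.5)

k ≈ 0.0184 W/(m·K)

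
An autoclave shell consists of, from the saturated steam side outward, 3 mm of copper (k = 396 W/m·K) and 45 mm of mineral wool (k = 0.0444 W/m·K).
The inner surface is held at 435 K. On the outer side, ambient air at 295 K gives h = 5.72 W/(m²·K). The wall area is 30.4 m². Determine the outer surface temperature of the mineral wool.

Treating each layer as a thermal resistance in series:
R_copper = L/(kA) = 0.003/(396×30.4) = 2.492×10^-7 K/W
R_mineral wool = L/(kA) = 0.045/(0.0444×30.4) = 0.03334 K/W
R_outer film = 1/(h_o·A) = 1/(5.72×30.4) = 0.005751 K/W
R_total = 0.03909 K/W;  Q = ΔT/R_total = 140/0.03909 = 3581 W
T_interface = T_inner − Q·ΣR(inner→interface) = 435 − 3580×0.03334

T ≈ 316 K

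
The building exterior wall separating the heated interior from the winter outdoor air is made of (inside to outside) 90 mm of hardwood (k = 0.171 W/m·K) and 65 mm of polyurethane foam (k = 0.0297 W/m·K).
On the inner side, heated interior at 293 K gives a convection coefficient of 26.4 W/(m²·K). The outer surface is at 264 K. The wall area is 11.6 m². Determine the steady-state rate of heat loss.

Q ≈ 122 W

Model the wall as resistances in series:
R_inner film = 1/(h_i·A) = 1/(26.4×11.6) = 0.003265 K/W
R_hardwood = L/(kA) = 0.09/(0.171×11.6) = 0.04537 K/W
R_polyurethane foam = L/(kA) = 0.065/(0.0297×11.6) = 0.1887 K/W
R_total = 0.2373 K/W
Q = ΔT / R_total = 29 / 0.2373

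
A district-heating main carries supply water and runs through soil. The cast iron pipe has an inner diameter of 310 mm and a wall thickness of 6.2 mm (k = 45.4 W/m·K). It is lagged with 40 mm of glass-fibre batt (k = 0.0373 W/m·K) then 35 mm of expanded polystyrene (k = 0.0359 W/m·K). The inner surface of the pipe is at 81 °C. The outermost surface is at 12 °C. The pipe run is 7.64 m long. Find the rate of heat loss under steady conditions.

Q ≈ 318 W

Cylindrical conduction, so R = ln(r₂/r₁)/(2πkL) per layer, in series:
R_cast iron pipe wall = ln(161.2/155)/(2π×45.4×7.64) = 1.8×10^-5 K/W
R_glass-fibre batt = ln(201.2/161.2)/(2π×0.0373×7.64) = 0.1238 K/W
R_expanded polystyrene = ln(236.2/201.2)/(2π×0.0359×7.64) = 0.09306 K/W
R_total = 0.2169 K/W
Q = ΔT/R_total = 69/0.2169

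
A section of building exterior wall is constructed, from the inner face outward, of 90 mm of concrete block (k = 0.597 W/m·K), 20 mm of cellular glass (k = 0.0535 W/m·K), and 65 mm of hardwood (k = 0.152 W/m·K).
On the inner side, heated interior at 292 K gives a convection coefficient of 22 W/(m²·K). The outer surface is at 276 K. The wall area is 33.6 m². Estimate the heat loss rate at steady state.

Model the wall as resistances in series:
R_inner film = 1/(h_i·A) = 1/(22×33.6) = 0.001353 K/W
R_concrete block = L/(kA) = 0.09/(0.597×33.6) = 0.004487 K/W
R_cellular glass = L/(kA) = 0.02/(0.0535×33.6) = 0.01113 K/W
R_hardwood = L/(kA) = 0.065/(0.152×33.6) = 0.01273 K/W
R_total = 0.02969 K/W
Q = ΔT / R_total = 16 / 0.02969

Q ≈ 539 W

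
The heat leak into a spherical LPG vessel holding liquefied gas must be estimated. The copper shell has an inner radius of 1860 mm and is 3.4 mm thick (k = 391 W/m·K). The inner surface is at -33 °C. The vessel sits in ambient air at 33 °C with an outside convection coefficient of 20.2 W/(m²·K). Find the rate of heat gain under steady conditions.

Each spherical layer contributes R = (1/r_i − 1/r_o)/(4πk):
R_copper shell = (1/1.86 − 1/1.8634)/(4π×391) = 1.997×10^-7 K/W
R_outer film = 1/(h·4πr_o²) = 1/(20.2×4π×1.8634²) = 0.001135 K/W
R_total = 0.001135 K/W
Q = ΔT/R_total = 66/0.001135

Q ≈ 58200 W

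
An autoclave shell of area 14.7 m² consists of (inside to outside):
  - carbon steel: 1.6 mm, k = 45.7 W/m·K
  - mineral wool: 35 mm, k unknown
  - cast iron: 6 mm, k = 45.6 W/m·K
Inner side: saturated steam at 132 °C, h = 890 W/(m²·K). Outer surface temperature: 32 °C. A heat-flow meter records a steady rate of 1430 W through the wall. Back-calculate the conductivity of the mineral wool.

Treating each layer as a thermal resistance in series:
R_inner film = 1/(h_i·A) = 1/(890×14.7) = 7.644×10^-5 K/W
R_carbon steel = L/(kA) = 0.0016/(45.7×14.7) = 2.382×10^-6 K/W
R_cast iron = L/(kA) = 0.006/(45.6×14.7) = 8.951×10^-6 K/W
Sum of known resistances R_other = 8.777×10^-5 K/W
Total R = ΔT/Q = 100/1430 = 0.06993 K/W
R_mineral wool = R_total − R_other = 0.06984 K/W
k = L/(R·A) = 0.035/(0.06984×14.7)

k ≈ 0.0341 W/(m·K)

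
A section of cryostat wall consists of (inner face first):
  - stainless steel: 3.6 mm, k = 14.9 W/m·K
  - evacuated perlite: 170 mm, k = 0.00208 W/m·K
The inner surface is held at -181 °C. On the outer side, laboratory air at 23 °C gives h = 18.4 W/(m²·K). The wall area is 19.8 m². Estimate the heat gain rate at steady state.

Q ≈ 49.4 W

Model the wall as resistances in series:
R_stainless steel = L/(kA) = 0.0036/(14.9×19.8) = 1.22×10^-5 K/W
R_evacuated perlite = L/(kA) = 0.17/(0.00208×19.8) = 4.128 K/W
R_outer film = 1/(h_o·A) = 1/(18.4×19.8) = 0.002745 K/W
R_total = 4.131 K/W
Q = ΔT / R_total = 204 / 4.131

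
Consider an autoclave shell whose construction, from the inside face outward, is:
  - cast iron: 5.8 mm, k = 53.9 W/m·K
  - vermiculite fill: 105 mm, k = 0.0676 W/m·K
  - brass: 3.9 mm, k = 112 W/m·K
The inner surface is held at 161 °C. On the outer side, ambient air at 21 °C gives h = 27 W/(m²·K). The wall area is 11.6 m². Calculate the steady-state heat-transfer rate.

Q ≈ 1020 W

Using the resistance-network approach (series):
R_cast iron = L/(kA) = 0.0058/(53.9×11.6) = 9.276×10^-6 K/W
R_vermiculite fill = L/(kA) = 0.105/(0.0676×11.6) = 0.1339 K/W
R_brass = L/(kA) = 0.0039/(112×11.6) = 3.002×10^-6 K/W
R_outer film = 1/(h_o·A) = 1/(27×11.6) = 0.003193 K/W
R_total = 0.1371 K/W
Q = ΔT / R_total = 140 / 0.1371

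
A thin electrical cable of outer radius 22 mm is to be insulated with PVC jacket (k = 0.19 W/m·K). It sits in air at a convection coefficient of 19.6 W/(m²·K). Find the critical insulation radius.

r_cr ≈ 9.69 mm

For a cylinder r_cr = k/h = 0.19/19.6
r_cr = 9.69 mm; since the bare radius (22 mm) is above r_cr, any added insulation will reduce heat loss.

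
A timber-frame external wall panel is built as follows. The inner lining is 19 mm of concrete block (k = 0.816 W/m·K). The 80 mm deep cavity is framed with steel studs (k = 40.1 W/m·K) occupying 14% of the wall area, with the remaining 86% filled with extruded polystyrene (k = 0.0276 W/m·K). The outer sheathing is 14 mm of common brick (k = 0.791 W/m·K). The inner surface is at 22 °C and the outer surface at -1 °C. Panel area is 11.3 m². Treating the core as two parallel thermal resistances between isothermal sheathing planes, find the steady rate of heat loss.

Sheathing layers in series; stud and cavity paths in parallel between them.
R_inner = 0.019/(0.816×11.3) = 0.002061 K/W
R_stud  = 0.08/(40.1×0.14×11.3) = 0.001261 K/W
R_cav   = 0.08/(0.0276×0.86×11.3) = 0.2983 K/W
1/R_core = 1/R_stud + 1/R_cav → R_core = 0.001256 K/W
R_outer = 0.014/(0.791×11.3) = 0.001566 K/W
R_total = 0.004883 K/W
Q = ΔT/R_total = 23/0.004883

Q ≈ 4710 W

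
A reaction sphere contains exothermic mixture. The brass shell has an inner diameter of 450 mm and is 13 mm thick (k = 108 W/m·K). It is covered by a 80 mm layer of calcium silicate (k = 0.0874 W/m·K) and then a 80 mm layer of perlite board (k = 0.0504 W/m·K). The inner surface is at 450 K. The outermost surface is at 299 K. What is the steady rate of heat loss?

Radial (spherical) resistances in series:
R_brass shell = (1/0.225 − 1/0.238)/(4π×108) = 1.789×10^-4 K/W
R_calcium silicate = (1/0.238 − 1/0.318)/(4π×0.0874) = 0.9624 K/W
R_perlite board = (1/0.318 − 1/0.398)/(4π×0.0504) = 0.998 K/W
R_total = 1.961 K/W
Q = ΔT/R_total = 151/1.961

Q ≈ 77 W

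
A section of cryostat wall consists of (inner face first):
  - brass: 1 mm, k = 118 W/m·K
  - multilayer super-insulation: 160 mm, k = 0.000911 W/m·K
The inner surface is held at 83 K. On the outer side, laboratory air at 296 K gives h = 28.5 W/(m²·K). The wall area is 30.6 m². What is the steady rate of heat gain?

Series thermal resistances:
R_brass = L/(kA) = 0.001/(118×30.6) = 2.769×10^-7 K/W
R_multilayer super-insulation = L/(kA) = 0.16/(0.000911×30.6) = 5.74 K/W
R_outer film = 1/(h_o·A) = 1/(28.5×30.6) = 0.001147 K/W
R_total = 5.741 K/W
Q = ΔT / R_total = 213 / 5.741

Q ≈ 37.1 W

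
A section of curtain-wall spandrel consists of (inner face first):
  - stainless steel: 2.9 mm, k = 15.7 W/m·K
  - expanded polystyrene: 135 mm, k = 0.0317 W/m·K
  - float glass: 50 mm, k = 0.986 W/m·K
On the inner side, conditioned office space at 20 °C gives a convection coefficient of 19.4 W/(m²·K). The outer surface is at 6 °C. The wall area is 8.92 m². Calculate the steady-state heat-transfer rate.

Q ≈ 28.6 W

Treating each layer as a thermal resistance in series:
R_inner film = 1/(h_i·A) = 1/(19.4×8.92) = 0.005779 K/W
R_stainless steel = L/(kA) = 0.0029/(15.7×8.92) = 2.071×10^-5 K/W
R_expanded polystyrene = L/(kA) = 0.135/(0.0317×8.92) = 0.4774 K/W
R_float glass = L/(kA) = 0.05/(0.986×8.92) = 0.005685 K/W
R_total = 0.4889 K/W
Q = ΔT / R_total = 14 / 0.4889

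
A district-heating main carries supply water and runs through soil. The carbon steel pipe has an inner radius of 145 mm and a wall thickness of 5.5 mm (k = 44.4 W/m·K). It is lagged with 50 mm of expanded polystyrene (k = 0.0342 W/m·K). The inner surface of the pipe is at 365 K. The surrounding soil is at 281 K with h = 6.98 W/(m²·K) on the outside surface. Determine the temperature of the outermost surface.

T ≈ 288 K

Treating each annulus and film as a series resistance:
R_carbon steel pipe wall = ln(150.5/145)/(2π×44.4×1) = 1.335×10^-4 K/W
R_expanded polystyrene = ln(200.5/150.5)/(2π×0.0342×1) = 1.335 K/W
R_outer film = 1/(h_o·2πr_oL) = 1/(6.98×2π×0.2005×1) = 0.1137 K/W
R_total = 1.449 K/W
Q = ΔT/R_total = 84/1.449
Q = 58 W/m
T_interface = T_inner − Q·ΣR(inner→interface) = 365 − 58×1.335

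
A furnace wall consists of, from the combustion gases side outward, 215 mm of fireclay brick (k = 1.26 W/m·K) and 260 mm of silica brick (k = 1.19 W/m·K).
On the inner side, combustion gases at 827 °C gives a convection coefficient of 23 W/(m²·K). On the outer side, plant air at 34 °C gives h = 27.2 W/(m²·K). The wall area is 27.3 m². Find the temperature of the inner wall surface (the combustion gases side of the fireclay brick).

T ≈ 754 °C

Thermal resistances in series:
R_inner film = 1/(h_i·A) = 1/(23×27.3) = 0.001593 K/W
R_fireclay brick = L/(kA) = 0.215/(1.26×27.3) = 0.00625 K/W
R_silica brick = L/(kA) = 0.26/(1.19×27.3) = 0.008003 K/W
R_outer film = 1/(h_o·A) = 1/(27.2×27.3) = 0.001347 K/W
R_total = 0.01719 K/W;  Q = ΔT/R_total = 793/0.01719 = 46120 W
T_interface = T_inner − Q·ΣR(inner→interface) = 827 − 46100×0.001593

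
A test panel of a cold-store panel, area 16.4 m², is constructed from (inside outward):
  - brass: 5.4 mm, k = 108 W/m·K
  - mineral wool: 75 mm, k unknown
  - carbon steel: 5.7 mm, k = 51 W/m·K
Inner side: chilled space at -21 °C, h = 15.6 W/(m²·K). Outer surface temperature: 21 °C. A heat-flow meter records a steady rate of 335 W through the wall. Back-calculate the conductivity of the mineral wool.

k ≈ 0.0377 W/(m·K)

Model the wall as resistances in series:
R_inner film = 1/(h_i·A) = 1/(15.6×16.4) = 0.003909 K/W
R_brass = L/(kA) = 0.0054/(108×16.4) = 3.049×10^-6 K/W
R_carbon steel = L/(kA) = 0.0057/(51×16.4) = 6.815×10^-6 K/W
Sum of known resistances R_other = 0.003919 K/W
Total R = ΔT/Q = 42/335 = 0.1254 K/W
R_mineral wool = R_total − R_other = 0.1215 K/W
k = L/(R·A) = 0.075/(0.1215×16.4)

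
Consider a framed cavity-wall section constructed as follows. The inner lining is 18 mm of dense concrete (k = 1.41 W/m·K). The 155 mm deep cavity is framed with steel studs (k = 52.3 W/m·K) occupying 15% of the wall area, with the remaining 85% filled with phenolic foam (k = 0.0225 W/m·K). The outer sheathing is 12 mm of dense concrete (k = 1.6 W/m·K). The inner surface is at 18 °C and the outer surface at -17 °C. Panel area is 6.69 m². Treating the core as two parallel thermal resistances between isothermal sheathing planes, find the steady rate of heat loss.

Q ≈ 5860 W

Sheathing layers in series; stud and cavity paths in parallel between them.
R_inner = 0.018/(1.41×6.69) = 0.001908 K/W
R_stud  = 0.155/(52.3×0.15×6.69) = 0.002953 K/W
R_cav   = 0.155/(0.0225×0.85×6.69) = 1.211 K/W
1/R_core = 1/R_stud + 1/R_cav → R_core = 0.002946 K/W
R_outer = 0.012/(1.6×6.69) = 0.001121 K/W
R_total = 0.005975 K/W
Q = ΔT/R_total = 35/0.005975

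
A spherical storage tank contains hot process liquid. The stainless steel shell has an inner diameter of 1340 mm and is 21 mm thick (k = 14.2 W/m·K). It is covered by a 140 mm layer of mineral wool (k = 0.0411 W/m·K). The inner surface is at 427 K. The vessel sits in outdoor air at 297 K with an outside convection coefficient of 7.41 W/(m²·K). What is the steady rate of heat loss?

Q ≈ 266 W

Radial (spherical) resistances in series:
R_stainless steel shell = (1/0.67 − 1/0.691)/(4π×14.2) = 2.542×10^-4 K/W
R_mineral wool = (1/0.691 − 1/0.831)/(4π×0.0411) = 0.4721 K/W
R_outer film = 1/(h·4πr_o²) = 1/(7.41×4π×0.831²) = 0.01555 K/W
R_total = 0.4879 K/W
Q = ΔT/R_total = 130/0.4879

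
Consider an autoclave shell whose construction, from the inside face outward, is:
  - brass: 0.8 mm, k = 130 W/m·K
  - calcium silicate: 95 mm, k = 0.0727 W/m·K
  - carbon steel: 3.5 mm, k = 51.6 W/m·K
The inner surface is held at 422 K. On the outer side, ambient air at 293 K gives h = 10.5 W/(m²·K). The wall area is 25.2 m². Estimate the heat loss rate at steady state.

Thermal resistances in series:
R_brass = L/(kA) = 0.0008/(130×25.2) = 2.442×10^-7 K/W
R_calcium silicate = L/(kA) = 0.095/(0.0727×25.2) = 0.05185 K/W
R_carbon steel = L/(kA) = 0.0035/(51.6×25.2) = 2.692×10^-6 K/W
R_outer film = 1/(h_o·A) = 1/(10.5×25.2) = 0.003779 K/W
R_total = 0.05564 K/W
Q = ΔT / R_total = 129 / 0.05564

Q ≈ 2320 W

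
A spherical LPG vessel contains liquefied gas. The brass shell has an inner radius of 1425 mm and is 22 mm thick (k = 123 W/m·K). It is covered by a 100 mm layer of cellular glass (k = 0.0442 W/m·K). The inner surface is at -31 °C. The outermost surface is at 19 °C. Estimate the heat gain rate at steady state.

Q ≈ 622 W

Spherical conduction: R = (1/r_in − 1/r_out)/(4πk) per layer; series-sum.
R_brass shell = (1/1.425 − 1/1.447)/(4π×123) = 6.903×10^-6 K/W
R_cellular glass = (1/1.447 − 1/1.547)/(4π×0.0442) = 0.08043 K/W
R_total = 0.08044 K/W
Q = ΔT/R_total = 50/0.08044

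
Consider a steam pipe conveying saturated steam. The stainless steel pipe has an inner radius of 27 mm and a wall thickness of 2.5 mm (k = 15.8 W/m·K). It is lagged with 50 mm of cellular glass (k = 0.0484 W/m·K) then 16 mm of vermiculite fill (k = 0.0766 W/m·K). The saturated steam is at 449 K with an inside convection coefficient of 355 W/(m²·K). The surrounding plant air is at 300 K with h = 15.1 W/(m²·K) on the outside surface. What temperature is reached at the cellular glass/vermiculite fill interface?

Per-layer cylindrical resistances, series-summed:
R_inner film = 1/(h_i·2πr₁L) = 1/(355×2π×0.027×1) = 0.0166 K/W
R_stainless steel pipe wall = ln(29.5/27)/(2π×15.8×1) = 8.92×10^-4 K/W
R_cellular glass = ln(79.5/29.5)/(2π×0.0484×1) = 3.26 K/W
R_vermiculite fill = ln(95.5/79.5)/(2π×0.0766×1) = 0.381 K/W
R_outer film = 1/(h_o·2πr_oL) = 1/(15.1×2π×0.0955×1) = 0.1104 K/W
R_total = 3.769 K/W
Q = ΔT/R_total = 149/3.769
Q = 39.5 W/m
T_interface = T_inner − Q·ΣR(inner→interface) = 449 − 39.5×3.277

T ≈ 319 K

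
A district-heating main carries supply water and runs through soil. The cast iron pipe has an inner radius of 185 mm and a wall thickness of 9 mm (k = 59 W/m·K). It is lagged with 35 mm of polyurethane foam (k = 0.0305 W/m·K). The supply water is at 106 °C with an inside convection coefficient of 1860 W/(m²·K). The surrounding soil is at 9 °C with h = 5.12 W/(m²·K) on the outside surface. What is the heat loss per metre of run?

q′ ≈ 96.8 W/m

Radial resistances (cylindrical: R_cond = ln(r_o/r_i)/(2πkL), R_conv = 1/(h·2πrL)):
R_inner film = 1/(h_i·2πr₁L) = 1/(1860×2π×0.185×1) = 4.625×10^-4 K/W
R_cast iron pipe wall = ln(194/185)/(2π×59×1) = 1.281×10^-4 K/W
R_polyurethane foam = ln(229/194)/(2π×0.0305×1) = 0.8655 K/W
R_outer film = 1/(h_o·2πr_oL) = 1/(5.12×2π×0.229×1) = 0.1357 K/W
R_total = 1.002 K/W
Q = ΔT/R_total = 97/1.002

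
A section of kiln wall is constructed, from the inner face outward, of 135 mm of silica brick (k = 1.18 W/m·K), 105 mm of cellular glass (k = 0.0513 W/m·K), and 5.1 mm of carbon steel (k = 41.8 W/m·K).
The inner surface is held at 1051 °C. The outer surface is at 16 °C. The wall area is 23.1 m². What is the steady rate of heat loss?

Q ≈ 11100 W

Thermal resistances in series:
R_silica brick = L/(kA) = 0.135/(1.18×23.1) = 0.004953 K/W
R_cellular glass = L/(kA) = 0.105/(0.0513×23.1) = 0.08861 K/W
R_carbon steel = L/(kA) = 0.0051/(41.8×23.1) = 5.282×10^-6 K/W
R_total = 0.09356 K/W
Q = ΔT / R_total = 1035 / 0.09356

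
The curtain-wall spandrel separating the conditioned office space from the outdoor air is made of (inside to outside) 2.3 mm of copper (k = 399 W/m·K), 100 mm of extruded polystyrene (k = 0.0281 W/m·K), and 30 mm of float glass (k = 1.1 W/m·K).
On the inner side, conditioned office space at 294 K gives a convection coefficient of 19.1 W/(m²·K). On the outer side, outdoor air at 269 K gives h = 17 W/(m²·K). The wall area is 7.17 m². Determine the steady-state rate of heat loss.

Using the resistance-network approach (series):
R_inner film = 1/(h_i·A) = 1/(19.1×7.17) = 0.007302 K/W
R_copper = L/(kA) = 0.0023/(399×7.17) = 8.04×10^-7 K/W
R_extruded polystyrene = L/(kA) = 0.1/(0.0281×7.17) = 0.4963 K/W
R_float glass = L/(kA) = 0.03/(1.1×7.17) = 0.003804 K/W
R_outer film = 1/(h_o·A) = 1/(17×7.17) = 0.008204 K/W
R_total = 0.5156 K/W
Q = ΔT / R_total = 25 / 0.5156

Q ≈ 48.5 W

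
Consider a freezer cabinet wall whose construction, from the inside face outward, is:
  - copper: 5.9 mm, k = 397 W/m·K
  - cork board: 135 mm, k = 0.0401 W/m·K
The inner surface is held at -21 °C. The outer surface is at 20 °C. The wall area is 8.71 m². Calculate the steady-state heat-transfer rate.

Q ≈ 106 W

Using the resistance-network approach (series):
R_copper = L/(kA) = 0.0059/(397×8.71) = 1.706×10^-6 K/W
R_cork board = L/(kA) = 0.135/(0.0401×8.71) = 0.3865 K/W
R_total = 0.3865 K/W
Q = ΔT / R_total = 41 / 0.3865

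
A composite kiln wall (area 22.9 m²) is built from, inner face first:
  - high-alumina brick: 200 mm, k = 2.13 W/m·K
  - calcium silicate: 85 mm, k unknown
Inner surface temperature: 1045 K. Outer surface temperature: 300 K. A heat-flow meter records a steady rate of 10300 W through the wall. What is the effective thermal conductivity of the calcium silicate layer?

Model the wall as resistances in series:
R_high-alumina brick = L/(kA) = 0.2/(2.13×22.9) = 0.0041 K/W
Sum of known resistances R_other = 0.0041 K/W
Total R = ΔT/Q = 745/10300 = 0.07233 K/W
R_calcium silicate = R_total − R_other = 0.06823 K/W
k = L/(R·A) = 0.085/(0.06823×22.9)

k ≈ 0.0544 W/(m·K)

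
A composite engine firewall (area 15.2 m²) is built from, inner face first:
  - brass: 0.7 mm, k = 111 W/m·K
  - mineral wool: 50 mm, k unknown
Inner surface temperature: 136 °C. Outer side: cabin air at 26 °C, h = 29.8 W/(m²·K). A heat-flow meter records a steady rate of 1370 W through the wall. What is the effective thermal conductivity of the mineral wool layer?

k ≈ 0.0421 W/(m·K)

Using the resistance-network approach (series):
R_brass = L/(kA) = 0.0007/(111×15.2) = 4.149×10^-7 K/W
R_outer film = 1/(h_o·A) = 1/(29.8×15.2) = 0.002208 K/W
Sum of known resistances R_other = 0.002208 K/W
Total R = ΔT/Q = 110/1370 = 0.08029 K/W
R_mineral wool = R_total − R_other = 0.07808 K/W
k = L/(R·A) = 0.05/(0.07808×15.2)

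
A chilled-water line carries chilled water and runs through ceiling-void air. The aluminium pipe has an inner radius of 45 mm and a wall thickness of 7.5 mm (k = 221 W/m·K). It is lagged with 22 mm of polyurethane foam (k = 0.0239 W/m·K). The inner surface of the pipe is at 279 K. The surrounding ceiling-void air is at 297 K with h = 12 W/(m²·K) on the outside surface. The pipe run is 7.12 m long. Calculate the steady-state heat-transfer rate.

Per-layer cylindrical resistances, series-summed:
R_aluminium pipe wall = ln(52.5/45)/(2π×221×7.12) = 1.559×10^-5 K/W
R_polyurethane foam = ln(74.5/52.5)/(2π×0.0239×7.12) = 0.3273 K/W
R_outer film = 1/(h_o·2πr_oL) = 1/(12×2π×0.0745×7.12) = 0.025 K/W
R_total = 0.3524 K/W
Q = ΔT/R_total = 18/0.3524

Q ≈ 51.1 W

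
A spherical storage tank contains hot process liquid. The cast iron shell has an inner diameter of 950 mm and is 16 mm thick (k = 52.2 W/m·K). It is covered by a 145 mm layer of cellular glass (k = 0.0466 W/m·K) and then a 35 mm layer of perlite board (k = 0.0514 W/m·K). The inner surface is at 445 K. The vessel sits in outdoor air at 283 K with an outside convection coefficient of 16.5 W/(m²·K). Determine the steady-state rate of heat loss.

Radial (spherical) resistances in series:
R_cast iron shell = (1/0.475 − 1/0.491)/(4π×52.2) = 1.046×10^-4 K/W
R_cellular glass = (1/0.491 − 1/0.636)/(4π×0.0466) = 0.7929 K/W
R_perlite board = (1/0.636 − 1/0.671)/(4π×0.0514) = 0.127 K/W
R_outer film = 1/(h·4πr_o²) = 1/(16.5×4π×0.671²) = 0.01071 K/W
R_total = 0.9307 K/W
Q = ΔT/R_total = 162/0.9307

Q ≈ 174 W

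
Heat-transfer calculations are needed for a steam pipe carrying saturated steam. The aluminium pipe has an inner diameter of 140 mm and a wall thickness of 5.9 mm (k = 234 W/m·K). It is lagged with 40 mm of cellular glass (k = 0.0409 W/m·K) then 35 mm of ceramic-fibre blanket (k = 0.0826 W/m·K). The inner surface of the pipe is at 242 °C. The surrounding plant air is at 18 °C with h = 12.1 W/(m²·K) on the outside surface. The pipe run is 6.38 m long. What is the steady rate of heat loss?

Q ≈ 637 W

Treating each annulus and film as a series resistance:
R_aluminium pipe wall = ln(75.9/70)/(2π×234×6.38) = 8.627×10^-6 K/W
R_cellular glass = ln(115.9/75.9)/(2π×0.0409×6.38) = 0.2582 K/W
R_ceramic-fibre blanket = ln(150.9/115.9)/(2π×0.0826×6.38) = 0.0797 K/W
R_outer film = 1/(h_o·2πr_oL) = 1/(12.1×2π×0.1509×6.38) = 0.01366 K/W
R_total = 0.3516 K/W
Q = ΔT/R_total = 224/0.3516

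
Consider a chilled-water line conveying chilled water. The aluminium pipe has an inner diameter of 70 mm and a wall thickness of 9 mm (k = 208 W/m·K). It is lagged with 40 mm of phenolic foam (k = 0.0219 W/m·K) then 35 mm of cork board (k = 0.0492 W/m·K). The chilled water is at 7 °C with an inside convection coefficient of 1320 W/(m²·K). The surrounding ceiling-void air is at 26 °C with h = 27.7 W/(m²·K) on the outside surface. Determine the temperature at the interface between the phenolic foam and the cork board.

T ≈ 22.2 °C

Cylindrical conduction, so R = ln(r₂/r₁)/(2πkL) per layer, in series:
R_inner film = 1/(h_i·2πr₁L) = 1/(1320×2π×0.035×1) = 0.003445 K/W
R_aluminium pipe wall = ln(44/35)/(2π×208×1) = 1.751×10^-4 K/W
R_phenolic foam = ln(84/44)/(2π×0.0219×1) = 4.699 K/W
R_cork board = ln(119/84)/(2π×0.0492×1) = 1.127 K/W
R_outer film = 1/(h_o·2πr_oL) = 1/(27.7×2π×0.119×1) = 0.04828 K/W
R_total = 5.878 K/W
Q = ΔT/R_total = 19/5.878
Q = 3.23 W/m
T_interface = T_inner + Q·ΣR(inner→interface) = 7 + 3.23×4.703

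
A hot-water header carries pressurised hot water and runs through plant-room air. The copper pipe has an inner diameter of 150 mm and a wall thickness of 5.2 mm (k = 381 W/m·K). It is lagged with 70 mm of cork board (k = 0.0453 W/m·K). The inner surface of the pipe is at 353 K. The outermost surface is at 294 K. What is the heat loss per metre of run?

For a radial system each layer contributes R = ln(r_out/r_in)/(2πkL); films add R = 1/(hA).
R_copper pipe wall = ln(80.2/75)/(2π×381×1) = 2.8×10^-5 K/W
R_cork board = ln(150.2/80.2)/(2π×0.0453×1) = 2.204 K/W
R_total = 2.204 K/W
Q = ΔT/R_total = 59/2.204

q′ ≈ 26.8 W/m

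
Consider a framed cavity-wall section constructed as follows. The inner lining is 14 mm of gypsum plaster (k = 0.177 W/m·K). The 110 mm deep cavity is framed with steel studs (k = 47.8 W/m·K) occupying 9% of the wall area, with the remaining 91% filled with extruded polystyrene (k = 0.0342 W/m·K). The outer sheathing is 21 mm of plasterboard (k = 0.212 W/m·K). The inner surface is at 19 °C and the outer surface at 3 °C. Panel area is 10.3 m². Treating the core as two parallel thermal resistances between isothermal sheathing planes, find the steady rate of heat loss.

Q ≈ 810 W

Sheathing layers in series; stud and cavity paths in parallel between them.
R_inner = 0.014/(0.177×10.3) = 0.007679 K/W
R_stud  = 0.11/(47.8×0.09×10.3) = 0.002482 K/W
R_cav   = 0.11/(0.0342×0.91×10.3) = 0.3432 K/W
1/R_core = 1/R_stud + 1/R_cav → R_core = 0.002465 K/W
R_outer = 0.021/(0.212×10.3) = 0.009617 K/W
R_total = 0.01976 K/W
Q = ΔT/R_total = 16/0.01976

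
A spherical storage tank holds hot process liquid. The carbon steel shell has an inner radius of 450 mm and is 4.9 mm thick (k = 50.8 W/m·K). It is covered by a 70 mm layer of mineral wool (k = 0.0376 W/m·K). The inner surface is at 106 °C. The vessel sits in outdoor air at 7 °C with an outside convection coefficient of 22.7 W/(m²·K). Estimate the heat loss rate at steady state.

Q ≈ 156 W

For a spherical shell R = (1/r₁ − 1/r₂)/(4πk); film R = 1/(h·4πr²). In series:
R_carbon steel shell = (1/0.45 − 1/0.4549)/(4π×50.8) = 3.75×10^-5 K/W
R_mineral wool = (1/0.4549 − 1/0.5249)/(4π×0.0376) = 0.6205 K/W
R_outer film = 1/(h·4πr_o²) = 1/(22.7×4π×0.5249²) = 0.01272 K/W
R_total = 0.6332 K/W
Q = ΔT/R_total = 99/0.6332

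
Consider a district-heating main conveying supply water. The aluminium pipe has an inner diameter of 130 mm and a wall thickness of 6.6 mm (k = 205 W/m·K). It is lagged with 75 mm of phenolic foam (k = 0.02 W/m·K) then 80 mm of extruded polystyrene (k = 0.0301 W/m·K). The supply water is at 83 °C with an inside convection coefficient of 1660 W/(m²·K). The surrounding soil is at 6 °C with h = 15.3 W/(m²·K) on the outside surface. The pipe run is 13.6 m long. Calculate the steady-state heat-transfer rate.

Treating each annulus and film as a series resistance:
R_inner film = 1/(h_i·2πr₁L) = 1/(1660×2π×0.065×13.6) = 1.085×10^-4 K/W
R_aluminium pipe wall = ln(71.6/65)/(2π×205×13.6) = 5.521×10^-6 K/W
R_phenolic foam = ln(146.6/71.6)/(2π×0.02×13.6) = 0.4193 K/W
R_extruded polystyrene = ln(226.6/146.6)/(2π×0.0301×13.6) = 0.1693 K/W
R_outer film = 1/(h_o·2πr_oL) = 1/(15.3×2π×0.2266×13.6) = 0.003375 K/W
R_total = 0.5921 K/W
Q = ΔT/R_total = 77/0.5921

Q ≈ 130 W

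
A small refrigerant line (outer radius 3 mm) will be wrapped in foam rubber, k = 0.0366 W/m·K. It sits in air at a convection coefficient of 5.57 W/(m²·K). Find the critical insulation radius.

r_cr ≈ 6.57 mm

For a cylinder r_cr = k/h = 0.0366/5.57
r_cr = 6.57 mm; since the bare radius (3 mm) is below r_cr, adding a thin layer of insulation will *increase* heat loss.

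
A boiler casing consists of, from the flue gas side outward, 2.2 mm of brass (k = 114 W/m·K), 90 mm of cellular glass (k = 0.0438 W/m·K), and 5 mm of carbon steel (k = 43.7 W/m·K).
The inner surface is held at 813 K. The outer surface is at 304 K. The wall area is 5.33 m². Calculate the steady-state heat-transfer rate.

Q ≈ 1320 W

Using the resistance-network approach (series):
R_brass = L/(kA) = 0.0022/(114×5.33) = 3.621×10^-6 K/W
R_cellular glass = L/(kA) = 0.09/(0.0438×5.33) = 0.3855 K/W
R_carbon steel = L/(kA) = 0.005/(43.7×5.33) = 2.147×10^-5 K/W
R_total = 0.3855 K/W
Q = ΔT / R_total = 509 / 0.3855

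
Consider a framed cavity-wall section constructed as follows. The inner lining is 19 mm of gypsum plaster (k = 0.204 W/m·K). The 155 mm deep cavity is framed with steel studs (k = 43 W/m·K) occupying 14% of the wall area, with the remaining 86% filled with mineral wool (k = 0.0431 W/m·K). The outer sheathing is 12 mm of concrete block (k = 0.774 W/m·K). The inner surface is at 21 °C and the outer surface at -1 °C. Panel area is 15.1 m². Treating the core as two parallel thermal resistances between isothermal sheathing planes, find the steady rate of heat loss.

Q ≈ 2470 W

Sheathing layers in series; stud and cavity paths in parallel between them.
R_inner = 0.019/(0.204×15.1) = 0.006168 K/W
R_stud  = 0.155/(43×0.14×15.1) = 0.001705 K/W
R_cav   = 0.155/(0.0431×0.86×15.1) = 0.2769 K/W
1/R_core = 1/R_stud + 1/R_cav → R_core = 0.001695 K/W
R_outer = 0.012/(0.774×15.1) = 0.001027 K/W
R_total = 0.008889 K/W
Q = ΔT/R_total = 22/0.008889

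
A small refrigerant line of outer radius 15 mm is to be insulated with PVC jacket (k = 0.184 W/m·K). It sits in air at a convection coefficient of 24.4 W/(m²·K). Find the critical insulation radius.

For a cylinder r_cr = k/h = 0.184/24.4
r_cr = 7.54 mm; since the bare radius (15 mm) is above r_cr, any added insulation will reduce heat loss.

r_cr ≈ 7.54 mm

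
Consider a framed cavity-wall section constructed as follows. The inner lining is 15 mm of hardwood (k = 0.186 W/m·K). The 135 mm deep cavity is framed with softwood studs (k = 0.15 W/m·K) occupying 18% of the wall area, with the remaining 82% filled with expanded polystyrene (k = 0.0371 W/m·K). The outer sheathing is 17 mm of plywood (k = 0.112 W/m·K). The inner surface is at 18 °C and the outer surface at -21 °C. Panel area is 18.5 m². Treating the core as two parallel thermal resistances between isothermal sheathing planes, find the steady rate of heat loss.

Q ≈ 279 W

Sheathing layers in series; stud and cavity paths in parallel between them.
R_inner = 0.015/(0.186×18.5) = 0.004359 K/W
R_stud  = 0.135/(0.15×0.18×18.5) = 0.2703 K/W
R_cav   = 0.135/(0.0371×0.82×18.5) = 0.2399 K/W
1/R_core = 1/R_stud + 1/R_cav → R_core = 0.1271 K/W
R_outer = 0.017/(0.112×18.5) = 0.008205 K/W
R_total = 0.1396 K/W
Q = ΔT/R_total = 39/0.1396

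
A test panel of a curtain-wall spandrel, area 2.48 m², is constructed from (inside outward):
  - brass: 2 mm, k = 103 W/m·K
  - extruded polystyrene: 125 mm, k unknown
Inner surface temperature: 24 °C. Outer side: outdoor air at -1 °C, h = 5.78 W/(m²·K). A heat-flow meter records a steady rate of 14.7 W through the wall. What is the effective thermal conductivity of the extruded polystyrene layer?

Series thermal resistances:
R_brass = L/(kA) = 0.002/(103×2.48) = 7.83×10^-6 K/W
R_outer film = 1/(h_o·A) = 1/(5.78×2.48) = 0.06976 K/W
Sum of known resistances R_other = 0.06977 K/W
Total R = ΔT/Q = 25/14.7 = 1.701 K/W
R_extruded polystyrene = R_total − R_other = 1.631 K/W
k = L/(R·A) = 0.125/(1.631×2.48)

k ≈ 0.0309 W/(m·K)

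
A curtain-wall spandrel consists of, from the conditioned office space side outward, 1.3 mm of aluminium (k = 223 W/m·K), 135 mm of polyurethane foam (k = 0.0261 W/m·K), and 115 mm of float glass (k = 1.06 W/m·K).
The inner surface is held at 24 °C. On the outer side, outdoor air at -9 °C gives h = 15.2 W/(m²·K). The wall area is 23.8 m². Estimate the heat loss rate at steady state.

Q ≈ 147 W

Treating each layer as a thermal resistance in series:
R_aluminium = L/(kA) = 0.0013/(223×23.8) = 2.449×10^-7 K/W
R_polyurethane foam = L/(kA) = 0.135/(0.0261×23.8) = 0.2173 K/W
R_float glass = L/(kA) = 0.115/(1.06×23.8) = 0.004558 K/W
R_outer film = 1/(h_o·A) = 1/(15.2×23.8) = 0.002764 K/W
R_total = 0.2247 K/W
Q = ΔT / R_total = 33 / 0.2247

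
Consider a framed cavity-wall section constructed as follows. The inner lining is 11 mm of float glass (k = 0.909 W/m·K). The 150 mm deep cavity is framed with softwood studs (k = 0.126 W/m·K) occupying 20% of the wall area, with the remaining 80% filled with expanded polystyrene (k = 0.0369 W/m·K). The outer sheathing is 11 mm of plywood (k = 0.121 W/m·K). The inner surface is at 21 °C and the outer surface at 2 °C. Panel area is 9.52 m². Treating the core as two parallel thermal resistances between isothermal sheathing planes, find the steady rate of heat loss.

Sheathing layers in series; stud and cavity paths in parallel between them.
R_inner = 0.011/(0.909×9.52) = 0.001271 K/W
R_stud  = 0.15/(0.126×0.2×9.52) = 0.6253 K/W
R_cav   = 0.15/(0.0369×0.8×9.52) = 0.5338 K/W
1/R_core = 1/R_stud + 1/R_cav → R_core = 0.2879 K/W
R_outer = 0.011/(0.121×9.52) = 0.009549 K/W
R_total = 0.2988 K/W
Q = ΔT/R_total = 19/0.2988

Q ≈ 63.6 W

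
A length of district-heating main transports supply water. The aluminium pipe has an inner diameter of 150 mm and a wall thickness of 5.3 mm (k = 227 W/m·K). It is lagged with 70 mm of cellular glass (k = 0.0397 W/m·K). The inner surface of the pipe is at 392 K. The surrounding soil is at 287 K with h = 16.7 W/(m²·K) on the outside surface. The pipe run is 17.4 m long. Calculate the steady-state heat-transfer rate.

Treating each annulus and film as a series resistance:
R_aluminium pipe wall = ln(80.3/75)/(2π×227×17.4) = 2.751×10^-6 K/W
R_cellular glass = ln(150.3/80.3)/(2π×0.0397×17.4) = 0.1444 K/W
R_outer film = 1/(h_o·2πr_oL) = 1/(16.7×2π×0.1503×17.4) = 0.003644 K/W
R_total = 0.1481 K/W
Q = ΔT/R_total = 105/0.1481

Q ≈ 709 W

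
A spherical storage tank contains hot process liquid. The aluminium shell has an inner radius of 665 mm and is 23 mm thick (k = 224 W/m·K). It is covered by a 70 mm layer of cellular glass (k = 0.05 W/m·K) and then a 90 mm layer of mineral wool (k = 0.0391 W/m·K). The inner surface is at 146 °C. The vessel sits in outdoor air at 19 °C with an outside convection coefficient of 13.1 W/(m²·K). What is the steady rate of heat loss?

Q ≈ 250 W

Each spherical layer contributes R = (1/r_i − 1/r_o)/(4πk):
R_aluminium shell = (1/0.665 − 1/0.688)/(4π×224) = 1.786×10^-5 K/W
R_cellular glass = (1/0.688 − 1/0.758)/(4π×0.05) = 0.2136 K/W
R_mineral wool = (1/0.758 − 1/0.848)/(4π×0.0391) = 0.285 K/W
R_outer film = 1/(h·4πr_o²) = 1/(13.1×4π×0.848²) = 0.008447 K/W
R_total = 0.5071 K/W
Q = ΔT/R_total = 127/0.5071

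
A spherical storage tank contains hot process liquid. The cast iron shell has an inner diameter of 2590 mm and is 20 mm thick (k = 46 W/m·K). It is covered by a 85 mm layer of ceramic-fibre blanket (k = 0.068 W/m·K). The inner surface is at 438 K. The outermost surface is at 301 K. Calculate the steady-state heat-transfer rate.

For a spherical shell R = (1/r₁ − 1/r₂)/(4πk); film R = 1/(h·4πr²). In series:
R_cast iron shell = (1/1.295 − 1/1.315)/(4π×46) = 2.032×10^-5 K/W
R_ceramic-fibre blanket = (1/1.315 − 1/1.4)/(4π×0.068) = 0.05403 K/W
R_total = 0.05405 K/W
Q = ΔT/R_total = 137/0.05405

Q ≈ 2530 W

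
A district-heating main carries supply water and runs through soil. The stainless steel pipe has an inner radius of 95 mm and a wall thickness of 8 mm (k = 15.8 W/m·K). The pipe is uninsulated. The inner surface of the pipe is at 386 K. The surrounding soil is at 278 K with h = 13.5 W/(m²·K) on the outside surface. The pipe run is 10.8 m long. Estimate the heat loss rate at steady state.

Cylindrical conduction, so R = ln(r₂/r₁)/(2πkL) per layer, in series:
R_stainless steel pipe wall = ln(103/95)/(2π×15.8×10.8) = 7.541×10^-5 K/W
R_outer film = 1/(h_o·2πr_oL) = 1/(13.5×2π×0.103×10.8) = 0.0106 K/W
R_total = 0.01067 K/W
Q = ΔT/R_total = 108/0.01067

Q ≈ 10100 W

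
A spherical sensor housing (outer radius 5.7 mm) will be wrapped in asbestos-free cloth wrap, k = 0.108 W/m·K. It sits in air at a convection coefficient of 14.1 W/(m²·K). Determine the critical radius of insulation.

For a sphere r_cr = 2k/h = 2×0.108/14.1
r_cr = 15.3 mm; since the bare radius (5.7 mm) is below r_cr, adding a thin layer of insulation will *increase* heat loss.

r_cr ≈ 15.3 mm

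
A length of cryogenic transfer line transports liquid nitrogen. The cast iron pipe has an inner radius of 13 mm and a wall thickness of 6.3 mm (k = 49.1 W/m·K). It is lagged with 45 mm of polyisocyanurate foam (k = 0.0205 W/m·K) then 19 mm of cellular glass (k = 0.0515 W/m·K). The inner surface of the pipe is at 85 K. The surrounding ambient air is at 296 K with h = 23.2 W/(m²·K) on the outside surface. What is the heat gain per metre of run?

Radial resistances (cylindrical: R_cond = ln(r_o/r_i)/(2πkL), R_conv = 1/(h·2πrL)):
R_cast iron pipe wall = ln(19.3/13)/(2π×49.1×1) = 0.001281 K/W
R_polyisocyanurate foam = ln(64.3/19.3)/(2π×0.0205×1) = 9.343 K/W
R_cellular glass = ln(83.3/64.3)/(2π×0.0515×1) = 0.8001 K/W
R_outer film = 1/(h_o·2πr_oL) = 1/(23.2×2π×0.0833×1) = 0.08235 K/W
R_total = 10.23 K/W
Q = ΔT/R_total = 211/10.23

q′ ≈ 20.6 W/m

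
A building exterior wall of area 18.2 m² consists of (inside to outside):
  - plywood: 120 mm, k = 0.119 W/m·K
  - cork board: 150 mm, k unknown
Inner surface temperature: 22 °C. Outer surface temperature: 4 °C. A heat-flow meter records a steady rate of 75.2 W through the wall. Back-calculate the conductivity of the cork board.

Treating each layer as a thermal resistance in series:
R_plywood = L/(kA) = 0.12/(0.119×18.2) = 0.05541 K/W
Sum of known resistances R_other = 0.05541 K/W
Total R = ΔT/Q = 18/75.2 = 0.2394 K/W
R_cork board = R_total − R_other = 0.184 K/W
k = L/(R·A) = 0.15/(0.184×18.2)

k ≈ 0.0448 W/(m·K)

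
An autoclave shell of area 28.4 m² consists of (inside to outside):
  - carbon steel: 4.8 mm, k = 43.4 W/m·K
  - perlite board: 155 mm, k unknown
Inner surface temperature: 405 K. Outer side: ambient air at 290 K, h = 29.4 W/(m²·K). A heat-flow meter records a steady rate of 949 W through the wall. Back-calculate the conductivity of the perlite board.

k ≈ 0.0455 W/(m·K)

Thermal resistances in series:
R_carbon steel = L/(kA) = 0.0048/(43.4×28.4) = 3.894×10^-6 K/W
R_outer film = 1/(h_o·A) = 1/(29.4×28.4) = 0.001198 K/W
Sum of known resistances R_other = 0.001202 K/W
Total R = ΔT/Q = 115/949 = 0.1212 K/W
R_perlite board = R_total − R_other = 0.12 K/W
k = L/(R·A) = 0.155/(0.12×28.4)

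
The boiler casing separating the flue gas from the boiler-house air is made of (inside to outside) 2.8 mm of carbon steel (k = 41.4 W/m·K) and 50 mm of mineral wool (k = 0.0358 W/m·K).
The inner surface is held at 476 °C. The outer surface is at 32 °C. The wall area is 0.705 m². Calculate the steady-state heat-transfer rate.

Q ≈ 224 W

Thermal resistances in series:
R_carbon steel = L/(kA) = 0.0028/(41.4×0.705) = 9.593×10^-5 K/W
R_mineral wool = L/(kA) = 0.05/(0.0358×0.705) = 1.981 K/W
R_total = 1.981 K/W
Q = ΔT / R_total = 444 / 1.981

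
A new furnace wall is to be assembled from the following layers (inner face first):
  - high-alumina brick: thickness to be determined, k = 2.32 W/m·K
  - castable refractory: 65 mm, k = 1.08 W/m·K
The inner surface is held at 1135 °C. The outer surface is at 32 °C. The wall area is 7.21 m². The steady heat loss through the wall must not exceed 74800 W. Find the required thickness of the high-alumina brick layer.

Model the wall as resistances in series:
R_castable refractory = L/(kA) = 0.065/(1.08×7.21) = 0.008347 K/W
Sum of the known resistances R_other = 0.008347 K/W
Required total resistance R_tot = ΔT/Q_allow = 1103/74800 = 0.01475 K/W
R_high-alumina brick = R_tot − R_other = 0.006399 K/W
L = R·k·A = 0.006399×2.32×7.21

L ≈ 107 mm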